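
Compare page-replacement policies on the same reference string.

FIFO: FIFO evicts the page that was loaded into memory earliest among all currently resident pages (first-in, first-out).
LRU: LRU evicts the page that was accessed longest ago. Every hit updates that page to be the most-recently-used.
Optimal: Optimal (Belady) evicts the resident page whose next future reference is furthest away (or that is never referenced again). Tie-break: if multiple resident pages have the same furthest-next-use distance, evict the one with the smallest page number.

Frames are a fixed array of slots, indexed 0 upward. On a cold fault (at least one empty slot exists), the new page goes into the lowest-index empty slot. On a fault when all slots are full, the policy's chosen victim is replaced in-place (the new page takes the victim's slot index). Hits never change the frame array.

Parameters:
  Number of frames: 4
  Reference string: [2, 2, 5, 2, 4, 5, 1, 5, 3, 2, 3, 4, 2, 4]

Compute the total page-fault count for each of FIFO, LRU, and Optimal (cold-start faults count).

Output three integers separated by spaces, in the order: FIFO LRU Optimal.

--- FIFO ---
  step 0: ref 2 -> FAULT, frames=[2,-,-,-] (faults so far: 1)
  step 1: ref 2 -> HIT, frames=[2,-,-,-] (faults so far: 1)
  step 2: ref 5 -> FAULT, frames=[2,5,-,-] (faults so far: 2)
  step 3: ref 2 -> HIT, frames=[2,5,-,-] (faults so far: 2)
  step 4: ref 4 -> FAULT, frames=[2,5,4,-] (faults so far: 3)
  step 5: ref 5 -> HIT, frames=[2,5,4,-] (faults so far: 3)
  step 6: ref 1 -> FAULT, frames=[2,5,4,1] (faults so far: 4)
  step 7: ref 5 -> HIT, frames=[2,5,4,1] (faults so far: 4)
  step 8: ref 3 -> FAULT, evict 2, frames=[3,5,4,1] (faults so far: 5)
  step 9: ref 2 -> FAULT, evict 5, frames=[3,2,4,1] (faults so far: 6)
  step 10: ref 3 -> HIT, frames=[3,2,4,1] (faults so far: 6)
  step 11: ref 4 -> HIT, frames=[3,2,4,1] (faults so far: 6)
  step 12: ref 2 -> HIT, frames=[3,2,4,1] (faults so far: 6)
  step 13: ref 4 -> HIT, frames=[3,2,4,1] (faults so far: 6)
  FIFO total faults: 6
--- LRU ---
  step 0: ref 2 -> FAULT, frames=[2,-,-,-] (faults so far: 1)
  step 1: ref 2 -> HIT, frames=[2,-,-,-] (faults so far: 1)
  step 2: ref 5 -> FAULT, frames=[2,5,-,-] (faults so far: 2)
  step 3: ref 2 -> HIT, frames=[2,5,-,-] (faults so far: 2)
  step 4: ref 4 -> FAULT, frames=[2,5,4,-] (faults so far: 3)
  step 5: ref 5 -> HIT, frames=[2,5,4,-] (faults so far: 3)
  step 6: ref 1 -> FAULT, frames=[2,5,4,1] (faults so far: 4)
  step 7: ref 5 -> HIT, frames=[2,5,4,1] (faults so far: 4)
  step 8: ref 3 -> FAULT, evict 2, frames=[3,5,4,1] (faults so far: 5)
  step 9: ref 2 -> FAULT, evict 4, frames=[3,5,2,1] (faults so far: 6)
  step 10: ref 3 -> HIT, frames=[3,5,2,1] (faults so far: 6)
  step 11: ref 4 -> FAULT, evict 1, frames=[3,5,2,4] (faults so far: 7)
  step 12: ref 2 -> HIT, frames=[3,5,2,4] (faults so far: 7)
  step 13: ref 4 -> HIT, frames=[3,5,2,4] (faults so far: 7)
  LRU total faults: 7
--- Optimal ---
  step 0: ref 2 -> FAULT, frames=[2,-,-,-] (faults so far: 1)
  step 1: ref 2 -> HIT, frames=[2,-,-,-] (faults so far: 1)
  step 2: ref 5 -> FAULT, frames=[2,5,-,-] (faults so far: 2)
  step 3: ref 2 -> HIT, frames=[2,5,-,-] (faults so far: 2)
  step 4: ref 4 -> FAULT, frames=[2,5,4,-] (faults so far: 3)
  step 5: ref 5 -> HIT, frames=[2,5,4,-] (faults so far: 3)
  step 6: ref 1 -> FAULT, frames=[2,5,4,1] (faults so far: 4)
  step 7: ref 5 -> HIT, frames=[2,5,4,1] (faults so far: 4)
  step 8: ref 3 -> FAULT, evict 1, frames=[2,5,4,3] (faults so far: 5)
  step 9: ref 2 -> HIT, frames=[2,5,4,3] (faults so far: 5)
  step 10: ref 3 -> HIT, frames=[2,5,4,3] (faults so far: 5)
  step 11: ref 4 -> HIT, frames=[2,5,4,3] (faults so far: 5)
  step 12: ref 2 -> HIT, frames=[2,5,4,3] (faults so far: 5)
  step 13: ref 4 -> HIT, frames=[2,5,4,3] (faults so far: 5)
  Optimal total faults: 5

Answer: 6 7 5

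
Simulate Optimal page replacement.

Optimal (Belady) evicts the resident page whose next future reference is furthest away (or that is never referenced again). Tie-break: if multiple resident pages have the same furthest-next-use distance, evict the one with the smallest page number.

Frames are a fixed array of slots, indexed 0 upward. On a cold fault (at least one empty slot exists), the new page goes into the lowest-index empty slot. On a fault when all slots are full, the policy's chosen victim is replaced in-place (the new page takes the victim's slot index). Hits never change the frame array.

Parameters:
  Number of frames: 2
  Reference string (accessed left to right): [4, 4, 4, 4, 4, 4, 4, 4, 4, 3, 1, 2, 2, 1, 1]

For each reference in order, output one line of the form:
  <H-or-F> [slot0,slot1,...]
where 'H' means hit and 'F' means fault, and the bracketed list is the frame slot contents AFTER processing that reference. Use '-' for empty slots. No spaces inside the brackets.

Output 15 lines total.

F [4,-]
H [4,-]
H [4,-]
H [4,-]
H [4,-]
H [4,-]
H [4,-]
H [4,-]
H [4,-]
F [4,3]
F [4,1]
F [2,1]
H [2,1]
H [2,1]
H [2,1]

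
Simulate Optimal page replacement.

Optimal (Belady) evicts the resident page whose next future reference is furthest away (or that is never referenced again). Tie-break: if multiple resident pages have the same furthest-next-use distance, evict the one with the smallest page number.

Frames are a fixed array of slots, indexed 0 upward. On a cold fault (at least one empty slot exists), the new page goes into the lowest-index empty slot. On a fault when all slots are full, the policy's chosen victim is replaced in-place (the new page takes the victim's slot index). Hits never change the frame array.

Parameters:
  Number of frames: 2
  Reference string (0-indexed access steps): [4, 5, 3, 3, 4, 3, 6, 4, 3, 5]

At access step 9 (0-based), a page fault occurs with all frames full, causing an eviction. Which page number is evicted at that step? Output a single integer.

Step 0: ref 4 -> FAULT, frames=[4,-]
Step 1: ref 5 -> FAULT, frames=[4,5]
Step 2: ref 3 -> FAULT, evict 5, frames=[4,3]
Step 3: ref 3 -> HIT, frames=[4,3]
Step 4: ref 4 -> HIT, frames=[4,3]
Step 5: ref 3 -> HIT, frames=[4,3]
Step 6: ref 6 -> FAULT, evict 3, frames=[4,6]
Step 7: ref 4 -> HIT, frames=[4,6]
Step 8: ref 3 -> FAULT, evict 4, frames=[3,6]
Step 9: ref 5 -> FAULT, evict 3, frames=[5,6]
At step 9: evicted page 3

Answer: 3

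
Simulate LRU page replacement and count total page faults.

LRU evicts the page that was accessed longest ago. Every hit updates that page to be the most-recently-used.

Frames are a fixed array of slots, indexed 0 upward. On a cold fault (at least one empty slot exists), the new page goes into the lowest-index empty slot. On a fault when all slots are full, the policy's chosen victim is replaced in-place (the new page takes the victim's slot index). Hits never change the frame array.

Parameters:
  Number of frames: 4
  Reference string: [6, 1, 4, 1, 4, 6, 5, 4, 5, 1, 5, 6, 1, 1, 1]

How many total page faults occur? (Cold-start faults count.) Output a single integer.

Answer: 4

Derivation:
Step 0: ref 6 → FAULT, frames=[6,-,-,-]
Step 1: ref 1 → FAULT, frames=[6,1,-,-]
Step 2: ref 4 → FAULT, frames=[6,1,4,-]
Step 3: ref 1 → HIT, frames=[6,1,4,-]
Step 4: ref 4 → HIT, frames=[6,1,4,-]
Step 5: ref 6 → HIT, frames=[6,1,4,-]
Step 6: ref 5 → FAULT, frames=[6,1,4,5]
Step 7: ref 4 → HIT, frames=[6,1,4,5]
Step 8: ref 5 → HIT, frames=[6,1,4,5]
Step 9: ref 1 → HIT, frames=[6,1,4,5]
Step 10: ref 5 → HIT, frames=[6,1,4,5]
Step 11: ref 6 → HIT, frames=[6,1,4,5]
Step 12: ref 1 → HIT, frames=[6,1,4,5]
Step 13: ref 1 → HIT, frames=[6,1,4,5]
Step 14: ref 1 → HIT, frames=[6,1,4,5]
Total faults: 4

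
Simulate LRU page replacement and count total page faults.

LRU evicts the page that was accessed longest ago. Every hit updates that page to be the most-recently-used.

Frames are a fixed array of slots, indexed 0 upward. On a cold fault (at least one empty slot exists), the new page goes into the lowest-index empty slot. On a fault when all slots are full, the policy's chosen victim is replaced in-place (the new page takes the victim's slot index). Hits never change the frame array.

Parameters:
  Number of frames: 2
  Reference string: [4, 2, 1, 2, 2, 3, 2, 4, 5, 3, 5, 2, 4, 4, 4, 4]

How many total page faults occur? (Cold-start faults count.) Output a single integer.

Step 0: ref 4 → FAULT, frames=[4,-]
Step 1: ref 2 → FAULT, frames=[4,2]
Step 2: ref 1 → FAULT (evict 4), frames=[1,2]
Step 3: ref 2 → HIT, frames=[1,2]
Step 4: ref 2 → HIT, frames=[1,2]
Step 5: ref 3 → FAULT (evict 1), frames=[3,2]
Step 6: ref 2 → HIT, frames=[3,2]
Step 7: ref 4 → FAULT (evict 3), frames=[4,2]
Step 8: ref 5 → FAULT (evict 2), frames=[4,5]
Step 9: ref 3 → FAULT (evict 4), frames=[3,5]
Step 10: ref 5 → HIT, frames=[3,5]
Step 11: ref 2 → FAULT (evict 3), frames=[2,5]
Step 12: ref 4 → FAULT (evict 5), frames=[2,4]
Step 13: ref 4 → HIT, frames=[2,4]
Step 14: ref 4 → HIT, frames=[2,4]
Step 15: ref 4 → HIT, frames=[2,4]
Total faults: 9

Answer: 9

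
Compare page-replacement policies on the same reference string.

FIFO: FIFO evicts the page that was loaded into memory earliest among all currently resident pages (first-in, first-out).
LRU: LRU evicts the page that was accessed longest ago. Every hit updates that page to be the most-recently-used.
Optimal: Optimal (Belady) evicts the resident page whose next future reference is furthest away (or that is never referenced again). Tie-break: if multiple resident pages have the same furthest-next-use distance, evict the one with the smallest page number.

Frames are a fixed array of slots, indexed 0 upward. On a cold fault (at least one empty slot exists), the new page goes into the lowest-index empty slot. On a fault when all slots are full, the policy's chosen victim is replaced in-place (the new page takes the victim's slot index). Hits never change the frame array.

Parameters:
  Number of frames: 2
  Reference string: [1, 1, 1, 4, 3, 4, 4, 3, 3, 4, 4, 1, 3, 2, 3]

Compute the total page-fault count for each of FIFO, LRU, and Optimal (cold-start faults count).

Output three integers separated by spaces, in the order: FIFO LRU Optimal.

Answer: 6 6 5

Derivation:
--- FIFO ---
  step 0: ref 1 -> FAULT, frames=[1,-] (faults so far: 1)
  step 1: ref 1 -> HIT, frames=[1,-] (faults so far: 1)
  step 2: ref 1 -> HIT, frames=[1,-] (faults so far: 1)
  step 3: ref 4 -> FAULT, frames=[1,4] (faults so far: 2)
  step 4: ref 3 -> FAULT, evict 1, frames=[3,4] (faults so far: 3)
  step 5: ref 4 -> HIT, frames=[3,4] (faults so far: 3)
  step 6: ref 4 -> HIT, frames=[3,4] (faults so far: 3)
  step 7: ref 3 -> HIT, frames=[3,4] (faults so far: 3)
  step 8: ref 3 -> HIT, frames=[3,4] (faults so far: 3)
  step 9: ref 4 -> HIT, frames=[3,4] (faults so far: 3)
  step 10: ref 4 -> HIT, frames=[3,4] (faults so far: 3)
  step 11: ref 1 -> FAULT, evict 4, frames=[3,1] (faults so far: 4)
  step 12: ref 3 -> HIT, frames=[3,1] (faults so far: 4)
  step 13: ref 2 -> FAULT, evict 3, frames=[2,1] (faults so far: 5)
  step 14: ref 3 -> FAULT, evict 1, frames=[2,3] (faults so far: 6)
  FIFO total faults: 6
--- LRU ---
  step 0: ref 1 -> FAULT, frames=[1,-] (faults so far: 1)
  step 1: ref 1 -> HIT, frames=[1,-] (faults so far: 1)
  step 2: ref 1 -> HIT, frames=[1,-] (faults so far: 1)
  step 3: ref 4 -> FAULT, frames=[1,4] (faults so far: 2)
  step 4: ref 3 -> FAULT, evict 1, frames=[3,4] (faults so far: 3)
  step 5: ref 4 -> HIT, frames=[3,4] (faults so far: 3)
  step 6: ref 4 -> HIT, frames=[3,4] (faults so far: 3)
  step 7: ref 3 -> HIT, frames=[3,4] (faults so far: 3)
  step 8: ref 3 -> HIT, frames=[3,4] (faults so far: 3)
  step 9: ref 4 -> HIT, frames=[3,4] (faults so far: 3)
  step 10: ref 4 -> HIT, frames=[3,4] (faults so far: 3)
  step 11: ref 1 -> FAULT, evict 3, frames=[1,4] (faults so far: 4)
  step 12: ref 3 -> FAULT, evict 4, frames=[1,3] (faults so far: 5)
  step 13: ref 2 -> FAULT, evict 1, frames=[2,3] (faults so far: 6)
  step 14: ref 3 -> HIT, frames=[2,3] (faults so far: 6)
  LRU total faults: 6
--- Optimal ---
  step 0: ref 1 -> FAULT, frames=[1,-] (faults so far: 1)
  step 1: ref 1 -> HIT, frames=[1,-] (faults so far: 1)
  step 2: ref 1 -> HIT, frames=[1,-] (faults so far: 1)
  step 3: ref 4 -> FAULT, frames=[1,4] (faults so far: 2)
  step 4: ref 3 -> FAULT, evict 1, frames=[3,4] (faults so far: 3)
  step 5: ref 4 -> HIT, frames=[3,4] (faults so far: 3)
  step 6: ref 4 -> HIT, frames=[3,4] (faults so far: 3)
  step 7: ref 3 -> HIT, frames=[3,4] (faults so far: 3)
  step 8: ref 3 -> HIT, frames=[3,4] (faults so far: 3)
  step 9: ref 4 -> HIT, frames=[3,4] (faults so far: 3)
  step 10: ref 4 -> HIT, frames=[3,4] (faults so far: 3)
  step 11: ref 1 -> FAULT, evict 4, frames=[3,1] (faults so far: 4)
  step 12: ref 3 -> HIT, frames=[3,1] (faults so far: 4)
  step 13: ref 2 -> FAULT, evict 1, frames=[3,2] (faults so far: 5)
  step 14: ref 3 -> HIT, frames=[3,2] (faults so far: 5)
  Optimal total faults: 5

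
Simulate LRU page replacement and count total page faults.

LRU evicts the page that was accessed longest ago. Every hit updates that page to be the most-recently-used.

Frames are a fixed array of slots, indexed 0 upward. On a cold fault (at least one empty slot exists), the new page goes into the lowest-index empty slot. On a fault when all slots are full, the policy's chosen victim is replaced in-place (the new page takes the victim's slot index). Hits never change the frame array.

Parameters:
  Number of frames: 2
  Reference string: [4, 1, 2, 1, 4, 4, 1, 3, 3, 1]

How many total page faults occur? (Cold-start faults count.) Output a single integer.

Step 0: ref 4 → FAULT, frames=[4,-]
Step 1: ref 1 → FAULT, frames=[4,1]
Step 2: ref 2 → FAULT (evict 4), frames=[2,1]
Step 3: ref 1 → HIT, frames=[2,1]
Step 4: ref 4 → FAULT (evict 2), frames=[4,1]
Step 5: ref 4 → HIT, frames=[4,1]
Step 6: ref 1 → HIT, frames=[4,1]
Step 7: ref 3 → FAULT (evict 4), frames=[3,1]
Step 8: ref 3 → HIT, frames=[3,1]
Step 9: ref 1 → HIT, frames=[3,1]
Total faults: 5

Answer: 5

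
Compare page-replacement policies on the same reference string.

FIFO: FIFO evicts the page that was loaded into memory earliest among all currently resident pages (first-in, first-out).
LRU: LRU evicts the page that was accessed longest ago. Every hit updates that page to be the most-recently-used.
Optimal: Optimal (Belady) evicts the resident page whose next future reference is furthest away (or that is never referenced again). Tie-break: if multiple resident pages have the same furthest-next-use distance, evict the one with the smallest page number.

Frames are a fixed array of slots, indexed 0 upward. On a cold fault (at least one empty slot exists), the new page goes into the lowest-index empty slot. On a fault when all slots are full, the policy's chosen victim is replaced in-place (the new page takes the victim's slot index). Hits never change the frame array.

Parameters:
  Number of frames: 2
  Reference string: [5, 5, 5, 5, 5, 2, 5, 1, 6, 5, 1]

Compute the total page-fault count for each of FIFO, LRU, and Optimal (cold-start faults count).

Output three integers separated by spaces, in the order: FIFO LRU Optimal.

--- FIFO ---
  step 0: ref 5 -> FAULT, frames=[5,-] (faults so far: 1)
  step 1: ref 5 -> HIT, frames=[5,-] (faults so far: 1)
  step 2: ref 5 -> HIT, frames=[5,-] (faults so far: 1)
  step 3: ref 5 -> HIT, frames=[5,-] (faults so far: 1)
  step 4: ref 5 -> HIT, frames=[5,-] (faults so far: 1)
  step 5: ref 2 -> FAULT, frames=[5,2] (faults so far: 2)
  step 6: ref 5 -> HIT, frames=[5,2] (faults so far: 2)
  step 7: ref 1 -> FAULT, evict 5, frames=[1,2] (faults so far: 3)
  step 8: ref 6 -> FAULT, evict 2, frames=[1,6] (faults so far: 4)
  step 9: ref 5 -> FAULT, evict 1, frames=[5,6] (faults so far: 5)
  step 10: ref 1 -> FAULT, evict 6, frames=[5,1] (faults so far: 6)
  FIFO total faults: 6
--- LRU ---
  step 0: ref 5 -> FAULT, frames=[5,-] (faults so far: 1)
  step 1: ref 5 -> HIT, frames=[5,-] (faults so far: 1)
  step 2: ref 5 -> HIT, frames=[5,-] (faults so far: 1)
  step 3: ref 5 -> HIT, frames=[5,-] (faults so far: 1)
  step 4: ref 5 -> HIT, frames=[5,-] (faults so far: 1)
  step 5: ref 2 -> FAULT, frames=[5,2] (faults so far: 2)
  step 6: ref 5 -> HIT, frames=[5,2] (faults so far: 2)
  step 7: ref 1 -> FAULT, evict 2, frames=[5,1] (faults so far: 3)
  step 8: ref 6 -> FAULT, evict 5, frames=[6,1] (faults so far: 4)
  step 9: ref 5 -> FAULT, evict 1, frames=[6,5] (faults so far: 5)
  step 10: ref 1 -> FAULT, evict 6, frames=[1,5] (faults so far: 6)
  LRU total faults: 6
--- Optimal ---
  step 0: ref 5 -> FAULT, frames=[5,-] (faults so far: 1)
  step 1: ref 5 -> HIT, frames=[5,-] (faults so far: 1)
  step 2: ref 5 -> HIT, frames=[5,-] (faults so far: 1)
  step 3: ref 5 -> HIT, frames=[5,-] (faults so far: 1)
  step 4: ref 5 -> HIT, frames=[5,-] (faults so far: 1)
  step 5: ref 2 -> FAULT, frames=[5,2] (faults so far: 2)
  step 6: ref 5 -> HIT, frames=[5,2] (faults so far: 2)
  step 7: ref 1 -> FAULT, evict 2, frames=[5,1] (faults so far: 3)
  step 8: ref 6 -> FAULT, evict 1, frames=[5,6] (faults so far: 4)
  step 9: ref 5 -> HIT, frames=[5,6] (faults so far: 4)
  step 10: ref 1 -> FAULT, evict 5, frames=[1,6] (faults so far: 5)
  Optimal total faults: 5

Answer: 6 6 5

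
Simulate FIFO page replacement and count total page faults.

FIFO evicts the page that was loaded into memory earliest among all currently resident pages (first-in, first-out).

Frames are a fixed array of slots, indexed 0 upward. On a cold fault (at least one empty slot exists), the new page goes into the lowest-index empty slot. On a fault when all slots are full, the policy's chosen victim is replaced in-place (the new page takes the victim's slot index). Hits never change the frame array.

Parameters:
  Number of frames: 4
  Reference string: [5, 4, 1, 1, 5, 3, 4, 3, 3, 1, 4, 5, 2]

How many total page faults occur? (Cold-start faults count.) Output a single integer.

Step 0: ref 5 → FAULT, frames=[5,-,-,-]
Step 1: ref 4 → FAULT, frames=[5,4,-,-]
Step 2: ref 1 → FAULT, frames=[5,4,1,-]
Step 3: ref 1 → HIT, frames=[5,4,1,-]
Step 4: ref 5 → HIT, frames=[5,4,1,-]
Step 5: ref 3 → FAULT, frames=[5,4,1,3]
Step 6: ref 4 → HIT, frames=[5,4,1,3]
Step 7: ref 3 → HIT, frames=[5,4,1,3]
Step 8: ref 3 → HIT, frames=[5,4,1,3]
Step 9: ref 1 → HIT, frames=[5,4,1,3]
Step 10: ref 4 → HIT, frames=[5,4,1,3]
Step 11: ref 5 → HIT, frames=[5,4,1,3]
Step 12: ref 2 → FAULT (evict 5), frames=[2,4,1,3]
Total faults: 5

Answer: 5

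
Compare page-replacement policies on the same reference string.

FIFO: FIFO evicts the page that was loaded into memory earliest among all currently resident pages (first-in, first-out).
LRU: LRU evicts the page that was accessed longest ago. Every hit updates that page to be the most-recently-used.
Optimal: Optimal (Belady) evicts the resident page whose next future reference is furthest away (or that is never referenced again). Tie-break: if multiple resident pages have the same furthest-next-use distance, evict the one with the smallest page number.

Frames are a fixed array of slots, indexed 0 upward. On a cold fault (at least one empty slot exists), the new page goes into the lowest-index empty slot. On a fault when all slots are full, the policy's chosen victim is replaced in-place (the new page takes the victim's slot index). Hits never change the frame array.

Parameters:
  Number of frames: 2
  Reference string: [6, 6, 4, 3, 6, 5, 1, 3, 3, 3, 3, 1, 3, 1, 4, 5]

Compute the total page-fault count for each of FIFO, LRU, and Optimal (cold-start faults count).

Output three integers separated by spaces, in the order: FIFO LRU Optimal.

--- FIFO ---
  step 0: ref 6 -> FAULT, frames=[6,-] (faults so far: 1)
  step 1: ref 6 -> HIT, frames=[6,-] (faults so far: 1)
  step 2: ref 4 -> FAULT, frames=[6,4] (faults so far: 2)
  step 3: ref 3 -> FAULT, evict 6, frames=[3,4] (faults so far: 3)
  step 4: ref 6 -> FAULT, evict 4, frames=[3,6] (faults so far: 4)
  step 5: ref 5 -> FAULT, evict 3, frames=[5,6] (faults so far: 5)
  step 6: ref 1 -> FAULT, evict 6, frames=[5,1] (faults so far: 6)
  step 7: ref 3 -> FAULT, evict 5, frames=[3,1] (faults so far: 7)
  step 8: ref 3 -> HIT, frames=[3,1] (faults so far: 7)
  step 9: ref 3 -> HIT, frames=[3,1] (faults so far: 7)
  step 10: ref 3 -> HIT, frames=[3,1] (faults so far: 7)
  step 11: ref 1 -> HIT, frames=[3,1] (faults so far: 7)
  step 12: ref 3 -> HIT, frames=[3,1] (faults so far: 7)
  step 13: ref 1 -> HIT, frames=[3,1] (faults so far: 7)
  step 14: ref 4 -> FAULT, evict 1, frames=[3,4] (faults so far: 8)
  step 15: ref 5 -> FAULT, evict 3, frames=[5,4] (faults so far: 9)
  FIFO total faults: 9
--- LRU ---
  step 0: ref 6 -> FAULT, frames=[6,-] (faults so far: 1)
  step 1: ref 6 -> HIT, frames=[6,-] (faults so far: 1)
  step 2: ref 4 -> FAULT, frames=[6,4] (faults so far: 2)
  step 3: ref 3 -> FAULT, evict 6, frames=[3,4] (faults so far: 3)
  step 4: ref 6 -> FAULT, evict 4, frames=[3,6] (faults so far: 4)
  step 5: ref 5 -> FAULT, evict 3, frames=[5,6] (faults so far: 5)
  step 6: ref 1 -> FAULT, evict 6, frames=[5,1] (faults so far: 6)
  step 7: ref 3 -> FAULT, evict 5, frames=[3,1] (faults so far: 7)
  step 8: ref 3 -> HIT, frames=[3,1] (faults so far: 7)
  step 9: ref 3 -> HIT, frames=[3,1] (faults so far: 7)
  step 10: ref 3 -> HIT, frames=[3,1] (faults so far: 7)
  step 11: ref 1 -> HIT, frames=[3,1] (faults so far: 7)
  step 12: ref 3 -> HIT, frames=[3,1] (faults so far: 7)
  step 13: ref 1 -> HIT, frames=[3,1] (faults so far: 7)
  step 14: ref 4 -> FAULT, evict 3, frames=[4,1] (faults so far: 8)
  step 15: ref 5 -> FAULT, evict 1, frames=[4,5] (faults so far: 9)
  LRU total faults: 9
--- Optimal ---
  step 0: ref 6 -> FAULT, frames=[6,-] (faults so far: 1)
  step 1: ref 6 -> HIT, frames=[6,-] (faults so far: 1)
  step 2: ref 4 -> FAULT, frames=[6,4] (faults so far: 2)
  step 3: ref 3 -> FAULT, evict 4, frames=[6,3] (faults so far: 3)
  step 4: ref 6 -> HIT, frames=[6,3] (faults so far: 3)
  step 5: ref 5 -> FAULT, evict 6, frames=[5,3] (faults so far: 4)
  step 6: ref 1 -> FAULT, evict 5, frames=[1,3] (faults so far: 5)
  step 7: ref 3 -> HIT, frames=[1,3] (faults so far: 5)
  step 8: ref 3 -> HIT, frames=[1,3] (faults so far: 5)
  step 9: ref 3 -> HIT, frames=[1,3] (faults so far: 5)
  step 10: ref 3 -> HIT, frames=[1,3] (faults so far: 5)
  step 11: ref 1 -> HIT, frames=[1,3] (faults so far: 5)
  step 12: ref 3 -> HIT, frames=[1,3] (faults so far: 5)
  step 13: ref 1 -> HIT, frames=[1,3] (faults so far: 5)
  step 14: ref 4 -> FAULT, evict 1, frames=[4,3] (faults so far: 6)
  step 15: ref 5 -> FAULT, evict 3, frames=[4,5] (faults so far: 7)
  Optimal total faults: 7

Answer: 9 9 7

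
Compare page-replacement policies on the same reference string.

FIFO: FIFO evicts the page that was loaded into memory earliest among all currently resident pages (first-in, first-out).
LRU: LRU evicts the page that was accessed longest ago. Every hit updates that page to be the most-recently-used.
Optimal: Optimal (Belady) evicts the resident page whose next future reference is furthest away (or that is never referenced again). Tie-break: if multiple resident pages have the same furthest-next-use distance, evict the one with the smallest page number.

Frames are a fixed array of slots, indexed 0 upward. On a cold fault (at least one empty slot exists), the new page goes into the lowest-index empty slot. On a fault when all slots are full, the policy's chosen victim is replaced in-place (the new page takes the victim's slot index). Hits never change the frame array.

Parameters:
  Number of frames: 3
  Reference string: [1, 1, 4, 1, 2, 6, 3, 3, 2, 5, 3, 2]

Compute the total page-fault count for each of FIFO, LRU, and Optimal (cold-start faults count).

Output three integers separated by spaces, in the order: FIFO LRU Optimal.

--- FIFO ---
  step 0: ref 1 -> FAULT, frames=[1,-,-] (faults so far: 1)
  step 1: ref 1 -> HIT, frames=[1,-,-] (faults so far: 1)
  step 2: ref 4 -> FAULT, frames=[1,4,-] (faults so far: 2)
  step 3: ref 1 -> HIT, frames=[1,4,-] (faults so far: 2)
  step 4: ref 2 -> FAULT, frames=[1,4,2] (faults so far: 3)
  step 5: ref 6 -> FAULT, evict 1, frames=[6,4,2] (faults so far: 4)
  step 6: ref 3 -> FAULT, evict 4, frames=[6,3,2] (faults so far: 5)
  step 7: ref 3 -> HIT, frames=[6,3,2] (faults so far: 5)
  step 8: ref 2 -> HIT, frames=[6,3,2] (faults so far: 5)
  step 9: ref 5 -> FAULT, evict 2, frames=[6,3,5] (faults so far: 6)
  step 10: ref 3 -> HIT, frames=[6,3,5] (faults so far: 6)
  step 11: ref 2 -> FAULT, evict 6, frames=[2,3,5] (faults so far: 7)
  FIFO total faults: 7
--- LRU ---
  step 0: ref 1 -> FAULT, frames=[1,-,-] (faults so far: 1)
  step 1: ref 1 -> HIT, frames=[1,-,-] (faults so far: 1)
  step 2: ref 4 -> FAULT, frames=[1,4,-] (faults so far: 2)
  step 3: ref 1 -> HIT, frames=[1,4,-] (faults so far: 2)
  step 4: ref 2 -> FAULT, frames=[1,4,2] (faults so far: 3)
  step 5: ref 6 -> FAULT, evict 4, frames=[1,6,2] (faults so far: 4)
  step 6: ref 3 -> FAULT, evict 1, frames=[3,6,2] (faults so far: 5)
  step 7: ref 3 -> HIT, frames=[3,6,2] (faults so far: 5)
  step 8: ref 2 -> HIT, frames=[3,6,2] (faults so far: 5)
  step 9: ref 5 -> FAULT, evict 6, frames=[3,5,2] (faults so far: 6)
  step 10: ref 3 -> HIT, frames=[3,5,2] (faults so far: 6)
  step 11: ref 2 -> HIT, frames=[3,5,2] (faults so far: 6)
  LRU total faults: 6
--- Optimal ---
  step 0: ref 1 -> FAULT, frames=[1,-,-] (faults so far: 1)
  step 1: ref 1 -> HIT, frames=[1,-,-] (faults so far: 1)
  step 2: ref 4 -> FAULT, frames=[1,4,-] (faults so far: 2)
  step 3: ref 1 -> HIT, frames=[1,4,-] (faults so far: 2)
  step 4: ref 2 -> FAULT, frames=[1,4,2] (faults so far: 3)
  step 5: ref 6 -> FAULT, evict 1, frames=[6,4,2] (faults so far: 4)
  step 6: ref 3 -> FAULT, evict 4, frames=[6,3,2] (faults so far: 5)
  step 7: ref 3 -> HIT, frames=[6,3,2] (faults so far: 5)
  step 8: ref 2 -> HIT, frames=[6,3,2] (faults so far: 5)
  step 9: ref 5 -> FAULT, evict 6, frames=[5,3,2] (faults so far: 6)
  step 10: ref 3 -> HIT, frames=[5,3,2] (faults so far: 6)
  step 11: ref 2 -> HIT, frames=[5,3,2] (faults so far: 6)
  Optimal total faults: 6

Answer: 7 6 6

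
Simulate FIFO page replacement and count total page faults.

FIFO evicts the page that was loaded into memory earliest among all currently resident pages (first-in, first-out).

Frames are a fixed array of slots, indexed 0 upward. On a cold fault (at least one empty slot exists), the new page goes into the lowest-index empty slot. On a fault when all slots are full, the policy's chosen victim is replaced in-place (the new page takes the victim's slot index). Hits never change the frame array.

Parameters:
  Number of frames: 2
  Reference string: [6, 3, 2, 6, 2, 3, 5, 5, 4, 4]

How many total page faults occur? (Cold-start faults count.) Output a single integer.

Step 0: ref 6 → FAULT, frames=[6,-]
Step 1: ref 3 → FAULT, frames=[6,3]
Step 2: ref 2 → FAULT (evict 6), frames=[2,3]
Step 3: ref 6 → FAULT (evict 3), frames=[2,6]
Step 4: ref 2 → HIT, frames=[2,6]
Step 5: ref 3 → FAULT (evict 2), frames=[3,6]
Step 6: ref 5 → FAULT (evict 6), frames=[3,5]
Step 7: ref 5 → HIT, frames=[3,5]
Step 8: ref 4 → FAULT (evict 3), frames=[4,5]
Step 9: ref 4 → HIT, frames=[4,5]
Total faults: 7

Answer: 7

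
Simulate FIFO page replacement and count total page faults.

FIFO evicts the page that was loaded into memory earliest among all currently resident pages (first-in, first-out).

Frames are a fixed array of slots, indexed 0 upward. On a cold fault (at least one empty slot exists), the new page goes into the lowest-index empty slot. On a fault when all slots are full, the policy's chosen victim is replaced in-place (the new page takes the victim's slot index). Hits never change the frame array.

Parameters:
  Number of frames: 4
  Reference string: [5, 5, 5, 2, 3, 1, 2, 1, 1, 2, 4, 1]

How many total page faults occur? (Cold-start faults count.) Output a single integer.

Answer: 5

Derivation:
Step 0: ref 5 → FAULT, frames=[5,-,-,-]
Step 1: ref 5 → HIT, frames=[5,-,-,-]
Step 2: ref 5 → HIT, frames=[5,-,-,-]
Step 3: ref 2 → FAULT, frames=[5,2,-,-]
Step 4: ref 3 → FAULT, frames=[5,2,3,-]
Step 5: ref 1 → FAULT, frames=[5,2,3,1]
Step 6: ref 2 → HIT, frames=[5,2,3,1]
Step 7: ref 1 → HIT, frames=[5,2,3,1]
Step 8: ref 1 → HIT, frames=[5,2,3,1]
Step 9: ref 2 → HIT, frames=[5,2,3,1]
Step 10: ref 4 → FAULT (evict 5), frames=[4,2,3,1]
Step 11: ref 1 → HIT, frames=[4,2,3,1]
Total faults: 5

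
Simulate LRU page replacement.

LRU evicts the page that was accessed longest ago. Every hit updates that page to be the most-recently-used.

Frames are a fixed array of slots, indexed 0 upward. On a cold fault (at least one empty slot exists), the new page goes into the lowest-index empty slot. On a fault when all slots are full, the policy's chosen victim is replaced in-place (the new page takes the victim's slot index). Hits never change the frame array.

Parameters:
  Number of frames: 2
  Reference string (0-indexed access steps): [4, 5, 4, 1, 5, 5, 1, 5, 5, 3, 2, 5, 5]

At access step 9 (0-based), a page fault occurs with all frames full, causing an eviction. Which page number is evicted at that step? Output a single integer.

Answer: 1

Derivation:
Step 0: ref 4 -> FAULT, frames=[4,-]
Step 1: ref 5 -> FAULT, frames=[4,5]
Step 2: ref 4 -> HIT, frames=[4,5]
Step 3: ref 1 -> FAULT, evict 5, frames=[4,1]
Step 4: ref 5 -> FAULT, evict 4, frames=[5,1]
Step 5: ref 5 -> HIT, frames=[5,1]
Step 6: ref 1 -> HIT, frames=[5,1]
Step 7: ref 5 -> HIT, frames=[5,1]
Step 8: ref 5 -> HIT, frames=[5,1]
Step 9: ref 3 -> FAULT, evict 1, frames=[5,3]
At step 9: evicted page 1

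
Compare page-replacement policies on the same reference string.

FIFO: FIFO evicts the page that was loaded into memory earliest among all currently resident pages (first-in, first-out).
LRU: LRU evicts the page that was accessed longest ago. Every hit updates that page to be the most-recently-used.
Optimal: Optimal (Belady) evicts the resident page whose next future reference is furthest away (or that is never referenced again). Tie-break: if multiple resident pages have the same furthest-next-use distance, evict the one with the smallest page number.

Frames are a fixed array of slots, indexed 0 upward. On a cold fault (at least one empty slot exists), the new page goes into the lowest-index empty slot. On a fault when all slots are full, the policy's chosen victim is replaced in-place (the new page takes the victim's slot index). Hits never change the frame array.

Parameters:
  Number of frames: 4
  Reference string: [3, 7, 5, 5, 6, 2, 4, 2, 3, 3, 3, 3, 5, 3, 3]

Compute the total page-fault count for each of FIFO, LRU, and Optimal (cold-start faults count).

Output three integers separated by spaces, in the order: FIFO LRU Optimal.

--- FIFO ---
  step 0: ref 3 -> FAULT, frames=[3,-,-,-] (faults so far: 1)
  step 1: ref 7 -> FAULT, frames=[3,7,-,-] (faults so far: 2)
  step 2: ref 5 -> FAULT, frames=[3,7,5,-] (faults so far: 3)
  step 3: ref 5 -> HIT, frames=[3,7,5,-] (faults so far: 3)
  step 4: ref 6 -> FAULT, frames=[3,7,5,6] (faults so far: 4)
  step 5: ref 2 -> FAULT, evict 3, frames=[2,7,5,6] (faults so far: 5)
  step 6: ref 4 -> FAULT, evict 7, frames=[2,4,5,6] (faults so far: 6)
  step 7: ref 2 -> HIT, frames=[2,4,5,6] (faults so far: 6)
  step 8: ref 3 -> FAULT, evict 5, frames=[2,4,3,6] (faults so far: 7)
  step 9: ref 3 -> HIT, frames=[2,4,3,6] (faults so far: 7)
  step 10: ref 3 -> HIT, frames=[2,4,3,6] (faults so far: 7)
  step 11: ref 3 -> HIT, frames=[2,4,3,6] (faults so far: 7)
  step 12: ref 5 -> FAULT, evict 6, frames=[2,4,3,5] (faults so far: 8)
  step 13: ref 3 -> HIT, frames=[2,4,3,5] (faults so far: 8)
  step 14: ref 3 -> HIT, frames=[2,4,3,5] (faults so far: 8)
  FIFO total faults: 8
--- LRU ---
  step 0: ref 3 -> FAULT, frames=[3,-,-,-] (faults so far: 1)
  step 1: ref 7 -> FAULT, frames=[3,7,-,-] (faults so far: 2)
  step 2: ref 5 -> FAULT, frames=[3,7,5,-] (faults so far: 3)
  step 3: ref 5 -> HIT, frames=[3,7,5,-] (faults so far: 3)
  step 4: ref 6 -> FAULT, frames=[3,7,5,6] (faults so far: 4)
  step 5: ref 2 -> FAULT, evict 3, frames=[2,7,5,6] (faults so far: 5)
  step 6: ref 4 -> FAULT, evict 7, frames=[2,4,5,6] (faults so far: 6)
  step 7: ref 2 -> HIT, frames=[2,4,5,6] (faults so far: 6)
  step 8: ref 3 -> FAULT, evict 5, frames=[2,4,3,6] (faults so far: 7)
  step 9: ref 3 -> HIT, frames=[2,4,3,6] (faults so far: 7)
  step 10: ref 3 -> HIT, frames=[2,4,3,6] (faults so far: 7)
  step 11: ref 3 -> HIT, frames=[2,4,3,6] (faults so far: 7)
  step 12: ref 5 -> FAULT, evict 6, frames=[2,4,3,5] (faults so far: 8)
  step 13: ref 3 -> HIT, frames=[2,4,3,5] (faults so far: 8)
  step 14: ref 3 -> HIT, frames=[2,4,3,5] (faults so far: 8)
  LRU total faults: 8
--- Optimal ---
  step 0: ref 3 -> FAULT, frames=[3,-,-,-] (faults so far: 1)
  step 1: ref 7 -> FAULT, frames=[3,7,-,-] (faults so far: 2)
  step 2: ref 5 -> FAULT, frames=[3,7,5,-] (faults so far: 3)
  step 3: ref 5 -> HIT, frames=[3,7,5,-] (faults so far: 3)
  step 4: ref 6 -> FAULT, frames=[3,7,5,6] (faults so far: 4)
  step 5: ref 2 -> FAULT, evict 6, frames=[3,7,5,2] (faults so far: 5)
  step 6: ref 4 -> FAULT, evict 7, frames=[3,4,5,2] (faults so far: 6)
  step 7: ref 2 -> HIT, frames=[3,4,5,2] (faults so far: 6)
  step 8: ref 3 -> HIT, frames=[3,4,5,2] (faults so far: 6)
  step 9: ref 3 -> HIT, frames=[3,4,5,2] (faults so far: 6)
  step 10: ref 3 -> HIT, frames=[3,4,5,2] (faults so far: 6)
  step 11: ref 3 -> HIT, frames=[3,4,5,2] (faults so far: 6)
  step 12: ref 5 -> HIT, frames=[3,4,5,2] (faults so far: 6)
  step 13: ref 3 -> HIT, frames=[3,4,5,2] (faults so far: 6)
  step 14: ref 3 -> HIT, frames=[3,4,5,2] (faults so far: 6)
  Optimal total faults: 6

Answer: 8 8 6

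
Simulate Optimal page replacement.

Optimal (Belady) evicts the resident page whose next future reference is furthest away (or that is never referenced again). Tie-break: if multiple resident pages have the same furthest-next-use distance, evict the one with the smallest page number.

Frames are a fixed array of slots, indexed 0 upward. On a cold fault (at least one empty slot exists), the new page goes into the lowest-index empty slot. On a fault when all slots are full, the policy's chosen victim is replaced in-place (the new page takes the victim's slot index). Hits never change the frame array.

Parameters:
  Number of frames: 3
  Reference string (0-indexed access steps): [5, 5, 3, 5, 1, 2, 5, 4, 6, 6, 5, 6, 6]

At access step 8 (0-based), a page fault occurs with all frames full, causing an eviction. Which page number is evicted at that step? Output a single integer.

Answer: 3

Derivation:
Step 0: ref 5 -> FAULT, frames=[5,-,-]
Step 1: ref 5 -> HIT, frames=[5,-,-]
Step 2: ref 3 -> FAULT, frames=[5,3,-]
Step 3: ref 5 -> HIT, frames=[5,3,-]
Step 4: ref 1 -> FAULT, frames=[5,3,1]
Step 5: ref 2 -> FAULT, evict 1, frames=[5,3,2]
Step 6: ref 5 -> HIT, frames=[5,3,2]
Step 7: ref 4 -> FAULT, evict 2, frames=[5,3,4]
Step 8: ref 6 -> FAULT, evict 3, frames=[5,6,4]
At step 8: evicted page 3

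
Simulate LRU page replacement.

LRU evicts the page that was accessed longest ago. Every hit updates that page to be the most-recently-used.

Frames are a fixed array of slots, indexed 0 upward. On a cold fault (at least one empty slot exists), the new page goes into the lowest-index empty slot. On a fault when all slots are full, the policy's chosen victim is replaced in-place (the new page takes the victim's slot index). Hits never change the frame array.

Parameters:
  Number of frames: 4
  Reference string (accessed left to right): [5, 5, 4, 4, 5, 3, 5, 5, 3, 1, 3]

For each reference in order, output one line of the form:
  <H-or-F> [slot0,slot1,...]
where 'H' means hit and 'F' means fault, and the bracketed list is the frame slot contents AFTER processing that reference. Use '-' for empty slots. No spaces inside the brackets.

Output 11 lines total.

F [5,-,-,-]
H [5,-,-,-]
F [5,4,-,-]
H [5,4,-,-]
H [5,4,-,-]
F [5,4,3,-]
H [5,4,3,-]
H [5,4,3,-]
H [5,4,3,-]
F [5,4,3,1]
H [5,4,3,1]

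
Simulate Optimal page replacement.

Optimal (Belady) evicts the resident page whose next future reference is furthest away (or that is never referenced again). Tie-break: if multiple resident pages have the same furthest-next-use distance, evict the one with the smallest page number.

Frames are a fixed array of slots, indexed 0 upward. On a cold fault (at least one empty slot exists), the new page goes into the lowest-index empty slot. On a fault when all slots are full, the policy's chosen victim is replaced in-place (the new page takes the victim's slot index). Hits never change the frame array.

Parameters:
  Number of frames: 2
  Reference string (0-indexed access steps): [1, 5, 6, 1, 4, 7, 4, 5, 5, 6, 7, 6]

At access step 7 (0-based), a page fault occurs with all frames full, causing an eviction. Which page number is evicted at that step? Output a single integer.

Step 0: ref 1 -> FAULT, frames=[1,-]
Step 1: ref 5 -> FAULT, frames=[1,5]
Step 2: ref 6 -> FAULT, evict 5, frames=[1,6]
Step 3: ref 1 -> HIT, frames=[1,6]
Step 4: ref 4 -> FAULT, evict 1, frames=[4,6]
Step 5: ref 7 -> FAULT, evict 6, frames=[4,7]
Step 6: ref 4 -> HIT, frames=[4,7]
Step 7: ref 5 -> FAULT, evict 4, frames=[5,7]
At step 7: evicted page 4

Answer: 4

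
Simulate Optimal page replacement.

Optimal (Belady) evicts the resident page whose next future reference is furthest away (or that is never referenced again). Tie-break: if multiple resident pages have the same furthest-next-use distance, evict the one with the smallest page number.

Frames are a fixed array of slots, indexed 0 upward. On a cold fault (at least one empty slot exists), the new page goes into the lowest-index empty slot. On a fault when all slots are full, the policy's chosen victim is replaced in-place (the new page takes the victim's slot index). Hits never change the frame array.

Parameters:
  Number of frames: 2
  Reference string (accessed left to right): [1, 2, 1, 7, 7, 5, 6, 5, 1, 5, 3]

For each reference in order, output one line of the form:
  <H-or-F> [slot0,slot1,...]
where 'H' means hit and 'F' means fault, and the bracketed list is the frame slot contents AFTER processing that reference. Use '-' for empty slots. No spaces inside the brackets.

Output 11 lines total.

F [1,-]
F [1,2]
H [1,2]
F [1,7]
H [1,7]
F [1,5]
F [6,5]
H [6,5]
F [1,5]
H [1,5]
F [3,5]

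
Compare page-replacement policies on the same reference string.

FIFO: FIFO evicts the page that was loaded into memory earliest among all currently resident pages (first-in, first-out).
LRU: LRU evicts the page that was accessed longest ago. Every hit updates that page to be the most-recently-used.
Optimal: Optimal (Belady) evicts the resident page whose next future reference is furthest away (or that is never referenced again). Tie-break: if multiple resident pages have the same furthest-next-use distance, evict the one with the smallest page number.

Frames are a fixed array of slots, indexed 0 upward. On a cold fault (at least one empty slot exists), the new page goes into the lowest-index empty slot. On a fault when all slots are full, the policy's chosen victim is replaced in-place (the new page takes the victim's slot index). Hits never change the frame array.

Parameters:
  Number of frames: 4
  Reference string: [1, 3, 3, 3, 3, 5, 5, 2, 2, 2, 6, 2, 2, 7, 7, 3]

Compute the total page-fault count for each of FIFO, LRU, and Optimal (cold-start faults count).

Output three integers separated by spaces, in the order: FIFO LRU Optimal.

--- FIFO ---
  step 0: ref 1 -> FAULT, frames=[1,-,-,-] (faults so far: 1)
  step 1: ref 3 -> FAULT, frames=[1,3,-,-] (faults so far: 2)
  step 2: ref 3 -> HIT, frames=[1,3,-,-] (faults so far: 2)
  step 3: ref 3 -> HIT, frames=[1,3,-,-] (faults so far: 2)
  step 4: ref 3 -> HIT, frames=[1,3,-,-] (faults so far: 2)
  step 5: ref 5 -> FAULT, frames=[1,3,5,-] (faults so far: 3)
  step 6: ref 5 -> HIT, frames=[1,3,5,-] (faults so far: 3)
  step 7: ref 2 -> FAULT, frames=[1,3,5,2] (faults so far: 4)
  step 8: ref 2 -> HIT, frames=[1,3,5,2] (faults so far: 4)
  step 9: ref 2 -> HIT, frames=[1,3,5,2] (faults so far: 4)
  step 10: ref 6 -> FAULT, evict 1, frames=[6,3,5,2] (faults so far: 5)
  step 11: ref 2 -> HIT, frames=[6,3,5,2] (faults so far: 5)
  step 12: ref 2 -> HIT, frames=[6,3,5,2] (faults so far: 5)
  step 13: ref 7 -> FAULT, evict 3, frames=[6,7,5,2] (faults so far: 6)
  step 14: ref 7 -> HIT, frames=[6,7,5,2] (faults so far: 6)
  step 15: ref 3 -> FAULT, evict 5, frames=[6,7,3,2] (faults so far: 7)
  FIFO total faults: 7
--- LRU ---
  step 0: ref 1 -> FAULT, frames=[1,-,-,-] (faults so far: 1)
  step 1: ref 3 -> FAULT, frames=[1,3,-,-] (faults so far: 2)
  step 2: ref 3 -> HIT, frames=[1,3,-,-] (faults so far: 2)
  step 3: ref 3 -> HIT, frames=[1,3,-,-] (faults so far: 2)
  step 4: ref 3 -> HIT, frames=[1,3,-,-] (faults so far: 2)
  step 5: ref 5 -> FAULT, frames=[1,3,5,-] (faults so far: 3)
  step 6: ref 5 -> HIT, frames=[1,3,5,-] (faults so far: 3)
  step 7: ref 2 -> FAULT, frames=[1,3,5,2] (faults so far: 4)
  step 8: ref 2 -> HIT, frames=[1,3,5,2] (faults so far: 4)
  step 9: ref 2 -> HIT, frames=[1,3,5,2] (faults so far: 4)
  step 10: ref 6 -> FAULT, evict 1, frames=[6,3,5,2] (faults so far: 5)
  step 11: ref 2 -> HIT, frames=[6,3,5,2] (faults so far: 5)
  step 12: ref 2 -> HIT, frames=[6,3,5,2] (faults so far: 5)
  step 13: ref 7 -> FAULT, evict 3, frames=[6,7,5,2] (faults so far: 6)
  step 14: ref 7 -> HIT, frames=[6,7,5,2] (faults so far: 6)
  step 15: ref 3 -> FAULT, evict 5, frames=[6,7,3,2] (faults so far: 7)
  LRU total faults: 7
--- Optimal ---
  step 0: ref 1 -> FAULT, frames=[1,-,-,-] (faults so far: 1)
  step 1: ref 3 -> FAULT, frames=[1,3,-,-] (faults so far: 2)
  step 2: ref 3 -> HIT, frames=[1,3,-,-] (faults so far: 2)
  step 3: ref 3 -> HIT, frames=[1,3,-,-] (faults so far: 2)
  step 4: ref 3 -> HIT, frames=[1,3,-,-] (faults so far: 2)
  step 5: ref 5 -> FAULT, frames=[1,3,5,-] (faults so far: 3)
  step 6: ref 5 -> HIT, frames=[1,3,5,-] (faults so far: 3)
  step 7: ref 2 -> FAULT, frames=[1,3,5,2] (faults so far: 4)
  step 8: ref 2 -> HIT, frames=[1,3,5,2] (faults so far: 4)
  step 9: ref 2 -> HIT, frames=[1,3,5,2] (faults so far: 4)
  step 10: ref 6 -> FAULT, evict 1, frames=[6,3,5,2] (faults so far: 5)
  step 11: ref 2 -> HIT, frames=[6,3,5,2] (faults so far: 5)
  step 12: ref 2 -> HIT, frames=[6,3,5,2] (faults so far: 5)
  step 13: ref 7 -> FAULT, evict 2, frames=[6,3,5,7] (faults so far: 6)
  step 14: ref 7 -> HIT, frames=[6,3,5,7] (faults so far: 6)
  step 15: ref 3 -> HIT, frames=[6,3,5,7] (faults so far: 6)
  Optimal total faults: 6

Answer: 7 7 6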